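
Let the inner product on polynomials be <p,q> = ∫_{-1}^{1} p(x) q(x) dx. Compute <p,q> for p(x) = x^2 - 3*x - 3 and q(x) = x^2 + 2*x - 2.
<p,q> = 76/15

Expand the product: p(x)·q(x) = x^4 - x^3 - 11*x^2 + 6.
∫_{-1}^{1} of each monomial x^k gives [2/(k+1) if k even, 0 if k odd]. Integrating term-by-term (or equivalently evaluating the antiderivative F(x) = x^5/5 - x^4/4 - 11*x^3/3 + 6*x at the endpoints):
  F(1) − F(−1) = 137/60 − (-167/60) = 76/15.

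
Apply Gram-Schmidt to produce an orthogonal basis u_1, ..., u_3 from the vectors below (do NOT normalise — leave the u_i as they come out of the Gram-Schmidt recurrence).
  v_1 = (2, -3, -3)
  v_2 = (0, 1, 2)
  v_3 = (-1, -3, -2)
Orthogonal basis:
  u_1 = (2, -3, -3)
  u_2 = (9/11, -5/22, 17/22)
  u_3 = (-33/29, -44/29, 22/29)

Apply the Gram-Schmidt recurrence
  u_1 = v_1
  u_i = v_i − Σ_{j<i} ((v_i · u_j) / (u_j · u_j)) · u_j.

Step by step this gives:
  u_1 = (2, -3, -3)
  u_2 = (9/11, -5/22, 17/22)
  u_3 = (-33/29, -44/29, 22/29)

Orthogonality check:
  u_2 · u_1 = 0 (should be 0)
  u_3 · u_1 = 0 (should be 0)
  u_3 · u_2 = 0 (should be 0)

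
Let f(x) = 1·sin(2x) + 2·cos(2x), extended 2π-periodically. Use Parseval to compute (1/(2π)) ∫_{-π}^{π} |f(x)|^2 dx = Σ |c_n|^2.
Σ |c_n|^2 = 5/2

Expand |f|^2 and use orthogonality of {sin(nx), cos(mx)} on [-π, π]:
  ∫_{-π}^{π} sin(nx)^2 dx = π, ∫ cos(mx)^2 dx = π, and cross terms integrate to 0.
So ∫_{-π}^{π} f(x)^2 dx = 1^2 · π + 2^2 · π = (1 + 4)π.
Divide by 2π: (1 + 4)/2 = 5/2.
By Parseval, this equals Σ |c_n|^2.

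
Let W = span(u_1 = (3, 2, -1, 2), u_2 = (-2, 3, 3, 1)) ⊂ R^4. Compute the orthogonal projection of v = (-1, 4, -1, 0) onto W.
proj_W(v) = (39/413, 130/59, 463/413, 502/413)

Set up U = [u_1 | ... | u_2] ∈ R^(4×2). The projector onto W = col(U) is P = U (U^T U)^(-1) U^T.
Compute U^T U =
  [18, -1]
  [-1, 23],
and U^T v = (6, 11).
Solve U^T U · c = U^T v for the coefficients: c = (149/413, 204/413). The projection is proj_W(v) = U c.
Check: (v - proj_W(v)) · u_1 = 0  (should be 0).
Check: (v - proj_W(v)) · u_2 = 0  (should be 0).
Result: proj_W(v) = (39/413, 130/59, 463/413, 502/413).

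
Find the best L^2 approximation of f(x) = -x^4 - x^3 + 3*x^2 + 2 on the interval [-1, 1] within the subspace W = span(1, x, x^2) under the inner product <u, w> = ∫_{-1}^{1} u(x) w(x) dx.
g(x) = 15*x^2/7 - 3*x/5 + 73/35

The best approximation g ∈ W is the orthogonal projection of f onto W. Writing g = a_0 + a_1 x + a_2 x^2, the coefficients solve the normal equations G · a = b where
  G_{ij} = <φ_i, φ_j> and b_i = <f, φ_i>, with φ_0 = 1, φ_1 = x, φ_2 = x^2.
G =
  [2, 0, 2/3]
  [0, 2/3, 0]
  [2/3, 0, 2/5],
b = (28/5, -2/5, 236/105).
Solving gives a_0 = 73/35, a_1 = -3/5, a_2 = 15/7, so
  g(x) = 15*x^2/7 - 3*x/5 + 73/35.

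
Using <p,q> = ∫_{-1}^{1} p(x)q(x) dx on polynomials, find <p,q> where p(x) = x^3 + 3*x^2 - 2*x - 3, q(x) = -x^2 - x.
<p,q> = 26/15

Expand the product: p(x)·q(x) = -x^5 - 4*x^4 - x^3 + 5*x^2 + 3*x.
∫_{-1}^{1} of each monomial x^k gives [2/(k+1) if k even, 0 if k odd]. Integrating term-by-term (or equivalently evaluating the antiderivative F(x) = -x^6/6 - 4*x^5/5 - x^4/4 + 5*x^3/3 + 3*x^2/2 at the endpoints):
  F(1) − F(−1) = 39/20 − (13/60) = 26/15.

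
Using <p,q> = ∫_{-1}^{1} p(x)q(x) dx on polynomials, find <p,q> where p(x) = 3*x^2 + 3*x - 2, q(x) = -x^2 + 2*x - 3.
<p,q> = 152/15

Expand the product: p(x)·q(x) = -3*x^4 + 3*x^3 - x^2 - 13*x + 6.
∫_{-1}^{1} of each monomial x^k gives [2/(k+1) if k even, 0 if k odd]. Integrating term-by-term (or equivalently evaluating the antiderivative F(x) = -3*x^5/5 + 3*x^4/4 - x^3/3 - 13*x^2/2 + 6*x at the endpoints):
  F(1) − F(−1) = -41/60 − (-649/60) = 152/15.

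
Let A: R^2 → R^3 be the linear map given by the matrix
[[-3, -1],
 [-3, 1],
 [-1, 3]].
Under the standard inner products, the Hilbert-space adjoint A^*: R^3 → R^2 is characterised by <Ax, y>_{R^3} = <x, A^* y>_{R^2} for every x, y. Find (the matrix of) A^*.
A^* = A^T =
[[-3, -3, -1],
 [-1, 1, 3]]

For real matrices with standard dot products, the defining identity <Ax, y> = <x, A^* y> gives (Ax)^T y = x^T (A^*) y, i.e. x^T A^T y = x^T (A^*) y. Since this holds for all x, y, we must have A^* = A^T. Therefore
A^* =
[[-3, -3, -1],
 [-1, 1, 3]].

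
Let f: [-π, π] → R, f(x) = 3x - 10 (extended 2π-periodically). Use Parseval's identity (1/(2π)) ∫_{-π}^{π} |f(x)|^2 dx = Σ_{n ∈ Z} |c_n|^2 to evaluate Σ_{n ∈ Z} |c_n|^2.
Σ |c_n|^2 = 3π^2 + 100

Expand and integrate term by term over [-π, π]:
  ∫ (3x)^2 dx = 9·(2π^3/3); ∫ 2·3·(-10)·x dx = 0 (odd integrand); ∫ (-10)^2 dx = 100·2π.
So (1/(2π)) ∫_{-π}^{π} (3x - 10)^2 dx = 9π^2/3 + 100 = 3π^2 + 100.
Parseval ⇒ Σ |c_n|^2 = 3π^2 + 100.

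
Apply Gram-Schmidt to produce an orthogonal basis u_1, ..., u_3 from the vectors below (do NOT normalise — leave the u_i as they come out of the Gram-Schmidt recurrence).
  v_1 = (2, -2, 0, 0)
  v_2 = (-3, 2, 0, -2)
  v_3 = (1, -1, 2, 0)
Orthogonal basis:
  u_1 = (2, -2, 0, 0)
  u_2 = (-1/2, -1/2, 0, -2)
  u_3 = (0, 0, 2, 0)

Apply the Gram-Schmidt recurrence
  u_1 = v_1
  u_i = v_i − Σ_{j<i} ((v_i · u_j) / (u_j · u_j)) · u_j.

Step by step this gives:
  u_1 = (2, -2, 0, 0)
  u_2 = (-1/2, -1/2, 0, -2)
  u_3 = (0, 0, 2, 0)

Orthogonality check:
  u_2 · u_1 = 0 (should be 0)
  u_3 · u_1 = 0 (should be 0)
  u_3 · u_2 = 0 (should be 0)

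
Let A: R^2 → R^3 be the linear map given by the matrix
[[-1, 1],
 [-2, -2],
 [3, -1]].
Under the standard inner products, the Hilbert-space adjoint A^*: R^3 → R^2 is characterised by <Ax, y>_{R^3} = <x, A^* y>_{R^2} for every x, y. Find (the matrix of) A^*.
A^* = A^T =
[[-1, -2, 3],
 [1, -2, -1]]

For real matrices with standard dot products, the defining identity <Ax, y> = <x, A^* y> gives (Ax)^T y = x^T (A^*) y, i.e. x^T A^T y = x^T (A^*) y. Since this holds for all x, y, we must have A^* = A^T. Therefore
A^* =
[[-1, -2, 3],
 [1, -2, -1]].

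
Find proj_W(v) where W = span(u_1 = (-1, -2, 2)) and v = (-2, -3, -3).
proj_W(v) = (-2/9, -4/9, 4/9)

Set up U = [u_1 | ... | u_1] ∈ R^(3×1). The projector onto W = col(U) is P = U (U^T U)^(-1) U^T.
Compute U^T U =
  [9],
and U^T v = (2).
Solve U^T U · c = U^T v for the coefficients: c = (2/9). The projection is proj_W(v) = U c.
Check: (v - proj_W(v)) · u_1 = 0  (should be 0).
Result: proj_W(v) = (-2/9, -4/9, 4/9).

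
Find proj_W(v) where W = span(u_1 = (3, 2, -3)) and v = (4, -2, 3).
proj_W(v) = (-3/22, -1/11, 3/22)

Set up U = [u_1 | ... | u_1] ∈ R^(3×1). The projector onto W = col(U) is P = U (U^T U)^(-1) U^T.
Compute U^T U =
  [22],
and U^T v = (-1).
Solve U^T U · c = U^T v for the coefficients: c = (-1/22). The projection is proj_W(v) = U c.
Check: (v - proj_W(v)) · u_1 = 0  (should be 0).
Result: proj_W(v) = (-3/22, -1/11, 3/22).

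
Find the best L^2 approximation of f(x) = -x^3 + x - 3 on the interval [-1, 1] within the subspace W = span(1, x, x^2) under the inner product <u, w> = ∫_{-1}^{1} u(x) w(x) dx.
g(x) = 2*x/5 - 3

The best approximation g ∈ W is the orthogonal projection of f onto W. Writing g = a_0 + a_1 x + a_2 x^2, the coefficients solve the normal equations G · a = b where
  G_{ij} = <φ_i, φ_j> and b_i = <f, φ_i>, with φ_0 = 1, φ_1 = x, φ_2 = x^2.
G =
  [2, 0, 2/3]
  [0, 2/3, 0]
  [2/3, 0, 2/5],
b = (-6, 4/15, -2).
Solving gives a_0 = -3, a_1 = 2/5, a_2 = 0, so
  g(x) = 2*x/5 - 3.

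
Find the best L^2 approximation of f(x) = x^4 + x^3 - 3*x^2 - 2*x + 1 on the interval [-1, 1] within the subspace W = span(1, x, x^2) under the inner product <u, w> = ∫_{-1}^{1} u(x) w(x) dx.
g(x) = -15*x^2/7 - 7*x/5 + 32/35

The best approximation g ∈ W is the orthogonal projection of f onto W. Writing g = a_0 + a_1 x + a_2 x^2, the coefficients solve the normal equations G · a = b where
  G_{ij} = <φ_i, φ_j> and b_i = <f, φ_i>, with φ_0 = 1, φ_1 = x, φ_2 = x^2.
G =
  [2, 0, 2/3]
  [0, 2/3, 0]
  [2/3, 0, 2/5],
b = (2/5, -14/15, -26/105).
Solving gives a_0 = 32/35, a_1 = -7/5, a_2 = -15/7, so
  g(x) = -15*x^2/7 - 7*x/5 + 32/35.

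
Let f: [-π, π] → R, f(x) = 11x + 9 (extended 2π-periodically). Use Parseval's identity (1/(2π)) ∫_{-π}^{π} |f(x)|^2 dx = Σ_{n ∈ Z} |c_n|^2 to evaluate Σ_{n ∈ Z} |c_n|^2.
Σ |c_n|^2 = 121π^2/3 + 81

Expand and integrate term by term over [-π, π]:
  ∫ (11x)^2 dx = 121·(2π^3/3); ∫ 2·11·(9)·x dx = 0 (odd integrand); ∫ 9^2 dx = 81·2π.
So (1/(2π)) ∫_{-π}^{π} (11x + 9)^2 dx = 121π^2/3 + 81 = 121π^2/3 + 81.
Parseval ⇒ Σ |c_n|^2 = 121π^2/3 + 81.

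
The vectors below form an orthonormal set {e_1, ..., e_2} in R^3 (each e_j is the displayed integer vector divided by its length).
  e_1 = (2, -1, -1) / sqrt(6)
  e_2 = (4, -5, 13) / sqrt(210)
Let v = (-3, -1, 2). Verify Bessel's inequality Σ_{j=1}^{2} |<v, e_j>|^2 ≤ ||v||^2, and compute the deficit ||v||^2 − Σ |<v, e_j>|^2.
Σ |<v, e_j>|^2 = 346/35; ||v||^2 = 14; deficit = 144/35

Write each e_j = u_j / sqrt(<u_j, u_j>) where u_j is the displayed integer vector. Then <v, e_j> = <v, u_j> / sqrt(<u_j, u_j>), so |<v, e_j>|^2 = <v, u_j>^2 / <u_j, u_j>.
Coefficients: <v, e_1> = -7/sqrt(6), <v, e_2> = 19/sqrt(210).
Square and sum: Σ |<v, e_j>|^2 = 346/35.
Compute ||v||^2 = v·v = 14.
Deficit = 14 − 346/35 = 144/35 ≥ 0, confirming Bessel's inequality. (The deficit equals ||v − Σ <v,e_j> e_j||^2, the squared distance from v to span{e_j}.)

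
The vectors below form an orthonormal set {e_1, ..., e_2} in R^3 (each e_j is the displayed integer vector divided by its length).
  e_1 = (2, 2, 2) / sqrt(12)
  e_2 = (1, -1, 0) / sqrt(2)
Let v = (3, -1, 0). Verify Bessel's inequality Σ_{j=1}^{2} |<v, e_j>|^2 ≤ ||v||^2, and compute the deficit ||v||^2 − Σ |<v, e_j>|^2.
Σ |<v, e_j>|^2 = 28/3; ||v||^2 = 10; deficit = 2/3

Write each e_j = u_j / sqrt(<u_j, u_j>) where u_j is the displayed integer vector. Then <v, e_j> = <v, u_j> / sqrt(<u_j, u_j>), so |<v, e_j>|^2 = <v, u_j>^2 / <u_j, u_j>.
Coefficients: <v, e_1> = 4/sqrt(12), <v, e_2> = 4/sqrt(2).
Square and sum: Σ |<v, e_j>|^2 = 28/3.
Compute ||v||^2 = v·v = 10.
Deficit = 10 − 28/3 = 2/3 ≥ 0, confirming Bessel's inequality. (The deficit equals ||v − Σ <v,e_j> e_j||^2, the squared distance from v to span{e_j}.)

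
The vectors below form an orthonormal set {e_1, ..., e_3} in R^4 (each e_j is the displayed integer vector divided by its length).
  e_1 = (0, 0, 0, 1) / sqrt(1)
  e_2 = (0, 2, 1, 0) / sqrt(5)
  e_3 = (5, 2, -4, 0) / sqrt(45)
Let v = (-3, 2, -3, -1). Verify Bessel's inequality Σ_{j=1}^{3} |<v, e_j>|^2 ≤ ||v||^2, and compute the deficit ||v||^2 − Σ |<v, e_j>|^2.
Σ |<v, e_j>|^2 = 11/9; ||v||^2 = 23; deficit = 196/9

Write each e_j = u_j / sqrt(<u_j, u_j>) where u_j is the displayed integer vector. Then <v, e_j> = <v, u_j> / sqrt(<u_j, u_j>), so |<v, e_j>|^2 = <v, u_j>^2 / <u_j, u_j>.
Coefficients: <v, e_1> = -1/sqrt(1), <v, e_2> = 1/sqrt(5), <v, e_3> = 1/sqrt(45).
Square and sum: Σ |<v, e_j>|^2 = 11/9.
Compute ||v||^2 = v·v = 23.
Deficit = 23 − 11/9 = 196/9 ≥ 0, confirming Bessel's inequality. (The deficit equals ||v − Σ <v,e_j> e_j||^2, the squared distance from v to span{e_j}.)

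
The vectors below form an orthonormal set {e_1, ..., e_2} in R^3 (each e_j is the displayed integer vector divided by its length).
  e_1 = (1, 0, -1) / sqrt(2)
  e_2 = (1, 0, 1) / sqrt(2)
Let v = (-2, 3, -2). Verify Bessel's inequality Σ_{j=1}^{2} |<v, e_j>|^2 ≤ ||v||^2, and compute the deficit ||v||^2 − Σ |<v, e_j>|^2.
Σ |<v, e_j>|^2 = 8; ||v||^2 = 17; deficit = 9

Write each e_j = u_j / sqrt(<u_j, u_j>) where u_j is the displayed integer vector. Then <v, e_j> = <v, u_j> / sqrt(<u_j, u_j>), so |<v, e_j>|^2 = <v, u_j>^2 / <u_j, u_j>.
Coefficients: <v, e_1> = 0/sqrt(2), <v, e_2> = -4/sqrt(2).
Square and sum: Σ |<v, e_j>|^2 = 8.
Compute ||v||^2 = v·v = 17.
Deficit = 17 − 8 = 9 ≥ 0, confirming Bessel's inequality. (The deficit equals ||v − Σ <v,e_j> e_j||^2, the squared distance from v to span{e_j}.)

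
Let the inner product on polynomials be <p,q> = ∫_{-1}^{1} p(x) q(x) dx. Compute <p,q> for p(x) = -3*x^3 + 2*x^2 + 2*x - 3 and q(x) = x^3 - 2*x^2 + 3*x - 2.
<p,q> = 1268/105

Expand the product: p(x)·q(x) = -3*x^6 + 8*x^5 - 11*x^4 + 5*x^3 + 8*x^2 - 13*x + 6.
∫_{-1}^{1} of each monomial x^k gives [2/(k+1) if k even, 0 if k odd]. Integrating term-by-term (or equivalently evaluating the antiderivative F(x) = -3*x^7/7 + 4*x^6/3 - 11*x^5/5 + 5*x^4/4 + 8*x^3/3 - 13*x^2/2 + 6*x at the endpoints):
  F(1) − F(−1) = 297/140 − (-4181/420) = 1268/105.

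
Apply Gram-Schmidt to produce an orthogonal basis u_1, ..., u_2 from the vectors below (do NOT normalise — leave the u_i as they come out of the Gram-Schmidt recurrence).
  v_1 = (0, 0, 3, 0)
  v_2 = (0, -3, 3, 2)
Orthogonal basis:
  u_1 = (0, 0, 3, 0)
  u_2 = (0, -3, 0, 2)

Apply the Gram-Schmidt recurrence
  u_1 = v_1
  u_i = v_i − Σ_{j<i} ((v_i · u_j) / (u_j · u_j)) · u_j.

Step by step this gives:
  u_1 = (0, 0, 3, 0)
  u_2 = (0, -3, 0, 2)

Orthogonality check:
  u_2 · u_1 = 0 (should be 0)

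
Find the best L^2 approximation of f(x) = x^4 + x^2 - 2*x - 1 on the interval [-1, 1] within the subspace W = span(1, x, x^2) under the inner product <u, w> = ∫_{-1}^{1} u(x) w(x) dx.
g(x) = 13*x^2/7 - 2*x - 38/35

The best approximation g ∈ W is the orthogonal projection of f onto W. Writing g = a_0 + a_1 x + a_2 x^2, the coefficients solve the normal equations G · a = b where
  G_{ij} = <φ_i, φ_j> and b_i = <f, φ_i>, with φ_0 = 1, φ_1 = x, φ_2 = x^2.
G =
  [2, 0, 2/3]
  [0, 2/3, 0]
  [2/3, 0, 2/5],
b = (-14/15, -4/3, 2/105).
Solving gives a_0 = -38/35, a_1 = -2, a_2 = 13/7, so
  g(x) = 13*x^2/7 - 2*x - 38/35.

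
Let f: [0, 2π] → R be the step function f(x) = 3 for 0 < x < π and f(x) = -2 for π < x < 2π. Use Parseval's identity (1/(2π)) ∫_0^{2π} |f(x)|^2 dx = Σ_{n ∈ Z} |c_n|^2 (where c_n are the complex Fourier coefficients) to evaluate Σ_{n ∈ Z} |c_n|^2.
Σ |c_n|^2 = 13/2

Parseval equates the L^2 energy of f (normalised by 1/(2π)) with the ℓ^2 sum of its Fourier coefficients: (1/(2π)) ∫_0^{2π} |f|^2 = Σ |c_n|^2.
Compute the left side: (1/(2π)) [∫_0^π 3^2 dx + ∫_π^{2π} (-2)^2 dx] = (1/(2π)) · (9π + 4π) = (9 + 4)/2 = 13/2.
So Σ_{n ∈ Z} |c_n|^2 = 13/2.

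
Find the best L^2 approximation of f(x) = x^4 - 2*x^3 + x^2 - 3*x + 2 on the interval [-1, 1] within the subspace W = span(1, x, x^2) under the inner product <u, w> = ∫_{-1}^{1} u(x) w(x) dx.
g(x) = 13*x^2/7 - 21*x/5 + 67/35

The best approximation g ∈ W is the orthogonal projection of f onto W. Writing g = a_0 + a_1 x + a_2 x^2, the coefficients solve the normal equations G · a = b where
  G_{ij} = <φ_i, φ_j> and b_i = <f, φ_i>, with φ_0 = 1, φ_1 = x, φ_2 = x^2.
G =
  [2, 0, 2/3]
  [0, 2/3, 0]
  [2/3, 0, 2/5],
b = (76/15, -14/5, 212/105).
Solving gives a_0 = 67/35, a_1 = -21/5, a_2 = 13/7, so
  g(x) = 13*x^2/7 - 21*x/5 + 67/35.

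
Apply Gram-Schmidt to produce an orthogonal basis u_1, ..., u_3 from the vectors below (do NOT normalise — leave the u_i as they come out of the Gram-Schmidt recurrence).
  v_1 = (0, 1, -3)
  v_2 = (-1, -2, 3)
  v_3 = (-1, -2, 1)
Orthogonal basis:
  u_1 = (0, 1, -3)
  u_2 = (-1, -9/10, -3/10)
  u_3 = (6/19, -6/19, -2/19)

Apply the Gram-Schmidt recurrence
  u_1 = v_1
  u_i = v_i − Σ_{j<i} ((v_i · u_j) / (u_j · u_j)) · u_j.

Step by step this gives:
  u_1 = (0, 1, -3)
  u_2 = (-1, -9/10, -3/10)
  u_3 = (6/19, -6/19, -2/19)

Orthogonality check:
  u_2 · u_1 = 0 (should be 0)
  u_3 · u_1 = 0 (should be 0)
  u_3 · u_2 = 0 (should be 0)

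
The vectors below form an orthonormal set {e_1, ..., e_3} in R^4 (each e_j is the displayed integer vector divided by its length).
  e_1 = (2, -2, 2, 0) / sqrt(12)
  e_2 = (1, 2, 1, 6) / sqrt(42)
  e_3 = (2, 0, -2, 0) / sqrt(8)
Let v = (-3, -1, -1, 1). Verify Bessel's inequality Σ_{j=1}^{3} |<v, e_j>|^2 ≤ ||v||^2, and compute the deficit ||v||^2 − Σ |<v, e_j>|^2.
Σ |<v, e_j>|^2 = 5; ||v||^2 = 12; deficit = 7

Write each e_j = u_j / sqrt(<u_j, u_j>) where u_j is the displayed integer vector. Then <v, e_j> = <v, u_j> / sqrt(<u_j, u_j>), so |<v, e_j>|^2 = <v, u_j>^2 / <u_j, u_j>.
Coefficients: <v, e_1> = -6/sqrt(12), <v, e_2> = 0/sqrt(42), <v, e_3> = -4/sqrt(8).
Square and sum: Σ |<v, e_j>|^2 = 5.
Compute ||v||^2 = v·v = 12.
Deficit = 12 − 5 = 7 ≥ 0, confirming Bessel's inequality. (The deficit equals ||v − Σ <v,e_j> e_j||^2, the squared distance from v to span{e_j}.)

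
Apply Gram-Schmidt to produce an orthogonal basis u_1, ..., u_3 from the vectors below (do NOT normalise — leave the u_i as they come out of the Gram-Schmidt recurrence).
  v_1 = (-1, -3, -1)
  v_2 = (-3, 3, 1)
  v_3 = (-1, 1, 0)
Orthogonal basis:
  u_1 = (-1, -3, -1)
  u_2 = (-40/11, 12/11, 4/11)
  u_3 = (0, 1/10, -3/10)

Apply the Gram-Schmidt recurrence
  u_1 = v_1
  u_i = v_i − Σ_{j<i} ((v_i · u_j) / (u_j · u_j)) · u_j.

Step by step this gives:
  u_1 = (-1, -3, -1)
  u_2 = (-40/11, 12/11, 4/11)
  u_3 = (0, 1/10, -3/10)

Orthogonality check:
  u_2 · u_1 = 0 (should be 0)
  u_3 · u_1 = 0 (should be 0)
  u_3 · u_2 = 0 (should be 0)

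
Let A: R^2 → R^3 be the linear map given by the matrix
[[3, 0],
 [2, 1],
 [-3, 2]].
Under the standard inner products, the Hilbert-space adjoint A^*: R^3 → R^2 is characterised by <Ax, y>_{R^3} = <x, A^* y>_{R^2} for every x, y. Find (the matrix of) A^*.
A^* = A^T =
[[3, 2, -3],
 [0, 1, 2]]

For real matrices with standard dot products, the defining identity <Ax, y> = <x, A^* y> gives (Ax)^T y = x^T (A^*) y, i.e. x^T A^T y = x^T (A^*) y. Since this holds for all x, y, we must have A^* = A^T. Therefore
A^* =
[[3, 2, -3],
 [0, 1, 2]].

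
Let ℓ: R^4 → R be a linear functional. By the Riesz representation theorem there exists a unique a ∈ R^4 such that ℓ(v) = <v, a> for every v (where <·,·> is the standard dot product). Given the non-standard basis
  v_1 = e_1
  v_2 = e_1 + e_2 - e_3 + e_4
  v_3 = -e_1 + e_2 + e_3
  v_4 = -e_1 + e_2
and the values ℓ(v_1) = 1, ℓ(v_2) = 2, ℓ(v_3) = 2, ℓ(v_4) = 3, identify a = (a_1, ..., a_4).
a = (1, 4, -1, -4)

Write a = (a_1, ..., a_4) in the standard basis. For each basis vector v_i, ℓ(v_i) = <v_i, a> is a linear equation in the a_j's. Collect the n equations into a matrix system V a = ℓ, where row i of V is v_i (expressed in the standard basis). Since V is invertible (lower-triangular with 1s on the diagonal, up to permutation), solve by back-substitution:
  V =
[[1, 0, 0, 0],
 [1, 1, -1, 1],
 [-1, 1, 1, 0],
 [-1, 1, 0, 0]]
  V a = (1, 2, 2, 3)
Solving gives a = (1, 4, -1, -4).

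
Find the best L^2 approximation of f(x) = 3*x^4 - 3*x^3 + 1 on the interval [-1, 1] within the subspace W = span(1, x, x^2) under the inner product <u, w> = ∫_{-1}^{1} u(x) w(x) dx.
g(x) = 18*x^2/7 - 9*x/5 + 26/35

The best approximation g ∈ W is the orthogonal projection of f onto W. Writing g = a_0 + a_1 x + a_2 x^2, the coefficients solve the normal equations G · a = b where
  G_{ij} = <φ_i, φ_j> and b_i = <f, φ_i>, with φ_0 = 1, φ_1 = x, φ_2 = x^2.
G =
  [2, 0, 2/3]
  [0, 2/3, 0]
  [2/3, 0, 2/5],
b = (16/5, -6/5, 32/21).
Solving gives a_0 = 26/35, a_1 = -9/5, a_2 = 18/7, so
  g(x) = 18*x^2/7 - 9*x/5 + 26/35.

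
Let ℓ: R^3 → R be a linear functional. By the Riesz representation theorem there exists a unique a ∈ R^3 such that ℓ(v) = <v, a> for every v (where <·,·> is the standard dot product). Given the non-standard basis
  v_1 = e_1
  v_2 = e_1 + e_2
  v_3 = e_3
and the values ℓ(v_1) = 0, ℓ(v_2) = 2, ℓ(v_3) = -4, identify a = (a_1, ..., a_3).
a = (0, 2, -4)

Write a = (a_1, ..., a_3) in the standard basis. For each basis vector v_i, ℓ(v_i) = <v_i, a> is a linear equation in the a_j's. Collect the n equations into a matrix system V a = ℓ, where row i of V is v_i (expressed in the standard basis). Since V is invertible (lower-triangular with 1s on the diagonal, up to permutation), solve by back-substitution:
  V =
[[1, 0, 0],
 [1, 1, 0],
 [0, 0, 1]]
  V a = (0, 2, -4)
Solving gives a = (0, 2, -4).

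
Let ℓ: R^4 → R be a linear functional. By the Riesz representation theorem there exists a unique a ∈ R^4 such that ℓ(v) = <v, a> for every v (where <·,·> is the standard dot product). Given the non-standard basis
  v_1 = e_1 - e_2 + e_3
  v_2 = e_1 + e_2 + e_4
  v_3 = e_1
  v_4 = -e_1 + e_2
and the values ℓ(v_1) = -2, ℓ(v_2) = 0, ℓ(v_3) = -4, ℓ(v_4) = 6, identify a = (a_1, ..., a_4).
a = (-4, 2, 4, 2)

Write a = (a_1, ..., a_4) in the standard basis. For each basis vector v_i, ℓ(v_i) = <v_i, a> is a linear equation in the a_j's. Collect the n equations into a matrix system V a = ℓ, where row i of V is v_i (expressed in the standard basis). Since V is invertible (lower-triangular with 1s on the diagonal, up to permutation), solve by back-substitution:
  V =
[[1, -1, 1, 0],
 [1, 1, 0, 1],
 [1, 0, 0, 0],
 [-1, 1, 0, 0]]
  V a = (-2, 0, -4, 6)
Solving gives a = (-4, 2, 4, 2).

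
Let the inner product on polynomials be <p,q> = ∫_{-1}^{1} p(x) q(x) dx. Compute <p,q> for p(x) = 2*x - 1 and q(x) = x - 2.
<p,q> = 16/3

Expand the product: p(x)·q(x) = 2*x^2 - 5*x + 2.
∫_{-1}^{1} of each monomial x^k gives [2/(k+1) if k even, 0 if k odd]. Integrating term-by-term (or equivalently evaluating the antiderivative F(x) = 2*x^3/3 - 5*x^2/2 + 2*x at the endpoints):
  F(1) − F(−1) = 1/6 − (-31/6) = 16/3.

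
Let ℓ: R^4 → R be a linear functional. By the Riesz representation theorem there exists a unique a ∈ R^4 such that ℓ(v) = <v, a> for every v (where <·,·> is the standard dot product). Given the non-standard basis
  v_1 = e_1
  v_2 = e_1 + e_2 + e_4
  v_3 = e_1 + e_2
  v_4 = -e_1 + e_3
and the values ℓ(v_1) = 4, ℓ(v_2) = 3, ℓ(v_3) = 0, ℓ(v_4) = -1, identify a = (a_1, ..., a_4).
a = (4, -4, 3, 3)

Write a = (a_1, ..., a_4) in the standard basis. For each basis vector v_i, ℓ(v_i) = <v_i, a> is a linear equation in the a_j's. Collect the n equations into a matrix system V a = ℓ, where row i of V is v_i (expressed in the standard basis). Since V is invertible (lower-triangular with 1s on the diagonal, up to permutation), solve by back-substitution:
  V =
[[1, 0, 0, 0],
 [1, 1, 0, 1],
 [1, 1, 0, 0],
 [-1, 0, 1, 0]]
  V a = (4, 3, 0, -1)
Solving gives a = (4, -4, 3, 3).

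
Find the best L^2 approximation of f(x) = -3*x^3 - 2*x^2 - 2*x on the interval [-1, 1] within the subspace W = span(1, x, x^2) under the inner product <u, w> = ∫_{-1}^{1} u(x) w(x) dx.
g(x) = -2*x^2 - 19*x/5

The best approximation g ∈ W is the orthogonal projection of f onto W. Writing g = a_0 + a_1 x + a_2 x^2, the coefficients solve the normal equations G · a = b where
  G_{ij} = <φ_i, φ_j> and b_i = <f, φ_i>, with φ_0 = 1, φ_1 = x, φ_2 = x^2.
G =
  [2, 0, 2/3]
  [0, 2/3, 0]
  [2/3, 0, 2/5],
b = (-4/3, -38/15, -4/5).
Solving gives a_0 = 0, a_1 = -19/5, a_2 = -2, so
  g(x) = -2*x^2 - 19*x/5.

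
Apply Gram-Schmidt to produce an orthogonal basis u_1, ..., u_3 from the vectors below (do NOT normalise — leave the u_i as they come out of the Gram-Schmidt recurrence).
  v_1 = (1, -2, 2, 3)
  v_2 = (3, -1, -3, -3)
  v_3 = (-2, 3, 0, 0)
Orthogonal basis:
  u_1 = (1, -2, 2, 3)
  u_2 = (32/9, -19/9, -17/9, -4/3)
  u_3 = (58/101, 171/202, -49/202, 54/101)

Apply the Gram-Schmidt recurrence
  u_1 = v_1
  u_i = v_i − Σ_{j<i} ((v_i · u_j) / (u_j · u_j)) · u_j.

Step by step this gives:
  u_1 = (1, -2, 2, 3)
  u_2 = (32/9, -19/9, -17/9, -4/3)
  u_3 = (58/101, 171/202, -49/202, 54/101)

Orthogonality check:
  u_2 · u_1 = 0 (should be 0)
  u_3 · u_1 = 0 (should be 0)
  u_3 · u_2 = 0 (should be 0)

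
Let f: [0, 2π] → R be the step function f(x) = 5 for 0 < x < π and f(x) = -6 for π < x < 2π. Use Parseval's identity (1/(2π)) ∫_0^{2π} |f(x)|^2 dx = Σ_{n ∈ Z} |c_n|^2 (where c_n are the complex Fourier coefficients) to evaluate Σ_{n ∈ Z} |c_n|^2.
Σ |c_n|^2 = 61/2

Parseval equates the L^2 energy of f (normalised by 1/(2π)) with the ℓ^2 sum of its Fourier coefficients: (1/(2π)) ∫_0^{2π} |f|^2 = Σ |c_n|^2.
Compute the left side: (1/(2π)) [∫_0^π 5^2 dx + ∫_π^{2π} (-6)^2 dx] = (1/(2π)) · (25π + 36π) = (25 + 36)/2 = 61/2.
So Σ_{n ∈ Z} |c_n|^2 = 61/2.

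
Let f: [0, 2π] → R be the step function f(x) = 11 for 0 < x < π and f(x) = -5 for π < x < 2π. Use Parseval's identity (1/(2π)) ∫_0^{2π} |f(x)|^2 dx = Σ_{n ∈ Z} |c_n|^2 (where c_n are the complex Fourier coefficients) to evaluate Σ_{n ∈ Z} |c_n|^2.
Σ |c_n|^2 = 73

Parseval equates the L^2 energy of f (normalised by 1/(2π)) with the ℓ^2 sum of its Fourier coefficients: (1/(2π)) ∫_0^{2π} |f|^2 = Σ |c_n|^2.
Compute the left side: (1/(2π)) [∫_0^π 11^2 dx + ∫_π^{2π} (-5)^2 dx] = (1/(2π)) · (121π + 25π) = (121 + 25)/2 = 73.
So Σ_{n ∈ Z} |c_n|^2 = 73.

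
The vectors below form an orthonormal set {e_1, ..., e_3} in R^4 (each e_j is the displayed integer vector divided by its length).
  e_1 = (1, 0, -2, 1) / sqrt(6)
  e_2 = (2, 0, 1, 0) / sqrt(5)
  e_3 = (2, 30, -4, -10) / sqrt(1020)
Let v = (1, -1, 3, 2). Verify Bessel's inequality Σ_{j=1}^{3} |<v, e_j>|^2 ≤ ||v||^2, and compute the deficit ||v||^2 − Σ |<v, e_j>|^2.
Σ |<v, e_j>|^2 = 341/34; ||v||^2 = 15; deficit = 169/34

Write each e_j = u_j / sqrt(<u_j, u_j>) where u_j is the displayed integer vector. Then <v, e_j> = <v, u_j> / sqrt(<u_j, u_j>), so |<v, e_j>|^2 = <v, u_j>^2 / <u_j, u_j>.
Coefficients: <v, e_1> = -3/sqrt(6), <v, e_2> = 5/sqrt(5), <v, e_3> = -60/sqrt(1020).
Square and sum: Σ |<v, e_j>|^2 = 341/34.
Compute ||v||^2 = v·v = 15.
Deficit = 15 − 341/34 = 169/34 ≥ 0, confirming Bessel's inequality. (The deficit equals ||v − Σ <v,e_j> e_j||^2, the squared distance from v to span{e_j}.)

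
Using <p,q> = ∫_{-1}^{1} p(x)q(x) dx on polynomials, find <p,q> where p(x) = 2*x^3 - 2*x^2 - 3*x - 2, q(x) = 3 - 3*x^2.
<p,q> = -48/5

Expand the product: p(x)·q(x) = -6*x^5 + 6*x^4 + 15*x^3 - 9*x - 6.
∫_{-1}^{1} of each monomial x^k gives [2/(k+1) if k even, 0 if k odd]. Integrating term-by-term (or equivalently evaluating the antiderivative F(x) = -x^6 + 6*x^5/5 + 15*x^4/4 - 9*x^2/2 - 6*x at the endpoints):
  F(1) − F(−1) = -131/20 − (61/20) = -48/5.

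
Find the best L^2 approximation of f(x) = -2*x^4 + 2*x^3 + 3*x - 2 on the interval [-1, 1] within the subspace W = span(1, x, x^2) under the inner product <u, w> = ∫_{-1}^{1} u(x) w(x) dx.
g(x) = -12*x^2/7 + 21*x/5 - 64/35

The best approximation g ∈ W is the orthogonal projection of f onto W. Writing g = a_0 + a_1 x + a_2 x^2, the coefficients solve the normal equations G · a = b where
  G_{ij} = <φ_i, φ_j> and b_i = <f, φ_i>, with φ_0 = 1, φ_1 = x, φ_2 = x^2.
G =
  [2, 0, 2/3]
  [0, 2/3, 0]
  [2/3, 0, 2/5],
b = (-24/5, 14/5, -40/21).
Solving gives a_0 = -64/35, a_1 = 21/5, a_2 = -12/7, so
  g(x) = -12*x^2/7 + 21*x/5 - 64/35.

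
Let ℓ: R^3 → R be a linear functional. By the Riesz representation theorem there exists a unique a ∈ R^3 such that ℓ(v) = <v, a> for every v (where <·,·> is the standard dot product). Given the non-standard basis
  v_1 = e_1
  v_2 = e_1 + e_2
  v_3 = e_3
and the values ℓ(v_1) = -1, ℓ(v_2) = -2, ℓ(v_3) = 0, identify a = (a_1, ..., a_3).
a = (-1, -1, 0)

Write a = (a_1, ..., a_3) in the standard basis. For each basis vector v_i, ℓ(v_i) = <v_i, a> is a linear equation in the a_j's. Collect the n equations into a matrix system V a = ℓ, where row i of V is v_i (expressed in the standard basis). Since V is invertible (lower-triangular with 1s on the diagonal, up to permutation), solve by back-substitution:
  V =
[[1, 0, 0],
 [1, 1, 0],
 [0, 0, 1]]
  V a = (-1, -2, 0)
Solving gives a = (-1, -1, 0).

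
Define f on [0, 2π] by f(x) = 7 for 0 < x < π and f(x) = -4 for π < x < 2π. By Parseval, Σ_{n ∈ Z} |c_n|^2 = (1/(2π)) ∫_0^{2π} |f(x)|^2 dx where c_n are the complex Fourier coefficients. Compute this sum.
Σ |c_n|^2 = 65/2

Parseval equates the L^2 energy of f (normalised by 1/(2π)) with the ℓ^2 sum of its Fourier coefficients: (1/(2π)) ∫_0^{2π} |f|^2 = Σ |c_n|^2.
Compute the left side: (1/(2π)) [∫_0^π 7^2 dx + ∫_π^{2π} (-4)^2 dx] = (1/(2π)) · (49π + 16π) = (49 + 16)/2 = 65/2.
So Σ_{n ∈ Z} |c_n|^2 = 65/2.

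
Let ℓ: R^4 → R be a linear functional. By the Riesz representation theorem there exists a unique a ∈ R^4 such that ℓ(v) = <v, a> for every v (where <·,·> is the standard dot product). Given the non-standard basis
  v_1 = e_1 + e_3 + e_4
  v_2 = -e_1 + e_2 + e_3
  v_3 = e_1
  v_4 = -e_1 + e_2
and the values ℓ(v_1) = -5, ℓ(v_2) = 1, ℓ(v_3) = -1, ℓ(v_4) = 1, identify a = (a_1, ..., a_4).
a = (-1, 0, 0, -4)

Write a = (a_1, ..., a_4) in the standard basis. For each basis vector v_i, ℓ(v_i) = <v_i, a> is a linear equation in the a_j's. Collect the n equations into a matrix system V a = ℓ, where row i of V is v_i (expressed in the standard basis). Since V is invertible (lower-triangular with 1s on the diagonal, up to permutation), solve by back-substitution:
  V =
[[1, 0, 1, 1],
 [-1, 1, 1, 0],
 [1, 0, 0, 0],
 [-1, 1, 0, 0]]
  V a = (-5, 1, -1, 1)
Solving gives a = (-1, 0, 0, -4).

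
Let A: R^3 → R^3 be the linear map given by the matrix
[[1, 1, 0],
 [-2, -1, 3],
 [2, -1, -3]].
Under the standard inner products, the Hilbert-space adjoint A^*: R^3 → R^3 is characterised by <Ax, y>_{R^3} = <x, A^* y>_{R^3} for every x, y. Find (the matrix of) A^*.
A^* = A^T =
[[1, -2, 2],
 [1, -1, -1],
 [0, 3, -3]]

For real matrices with standard dot products, the defining identity <Ax, y> = <x, A^* y> gives (Ax)^T y = x^T (A^*) y, i.e. x^T A^T y = x^T (A^*) y. Since this holds for all x, y, we must have A^* = A^T. Therefore
A^* =
[[1, -2, 2],
 [1, -1, -1],
 [0, 3, -3]].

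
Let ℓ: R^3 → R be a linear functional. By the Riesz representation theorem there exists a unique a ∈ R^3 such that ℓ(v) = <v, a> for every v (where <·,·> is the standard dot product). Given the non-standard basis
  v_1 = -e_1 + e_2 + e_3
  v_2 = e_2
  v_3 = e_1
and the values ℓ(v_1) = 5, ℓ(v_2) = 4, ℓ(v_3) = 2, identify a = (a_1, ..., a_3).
a = (2, 4, 3)

Write a = (a_1, ..., a_3) in the standard basis. For each basis vector v_i, ℓ(v_i) = <v_i, a> is a linear equation in the a_j's. Collect the n equations into a matrix system V a = ℓ, where row i of V is v_i (expressed in the standard basis). Since V is invertible (lower-triangular with 1s on the diagonal, up to permutation), solve by back-substitution:
  V =
[[-1, 1, 1],
 [0, 1, 0],
 [1, 0, 0]]
  V a = (5, 4, 2)
Solving gives a = (2, 4, 3).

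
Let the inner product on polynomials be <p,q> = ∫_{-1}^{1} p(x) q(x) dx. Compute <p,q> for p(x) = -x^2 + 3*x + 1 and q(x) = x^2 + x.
<p,q> = 34/15

Expand the product: p(x)·q(x) = -x^4 + 2*x^3 + 4*x^2 + x.
∫_{-1}^{1} of each monomial x^k gives [2/(k+1) if k even, 0 if k odd]. Integrating term-by-term (or equivalently evaluating the antiderivative F(x) = -x^5/5 + x^4/2 + 4*x^3/3 + x^2/2 at the endpoints):
  F(1) − F(−1) = 32/15 − (-2/15) = 34/15.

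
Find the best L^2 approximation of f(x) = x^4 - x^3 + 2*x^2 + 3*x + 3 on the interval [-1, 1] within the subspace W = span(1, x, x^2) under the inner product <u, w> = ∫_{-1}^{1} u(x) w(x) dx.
g(x) = 20*x^2/7 + 12*x/5 + 102/35

The best approximation g ∈ W is the orthogonal projection of f onto W. Writing g = a_0 + a_1 x + a_2 x^2, the coefficients solve the normal equations G · a = b where
  G_{ij} = <φ_i, φ_j> and b_i = <f, φ_i>, with φ_0 = 1, φ_1 = x, φ_2 = x^2.
G =
  [2, 0, 2/3]
  [0, 2/3, 0]
  [2/3, 0, 2/5],
b = (116/15, 8/5, 108/35).
Solving gives a_0 = 102/35, a_1 = 12/5, a_2 = 20/7, so
  g(x) = 20*x^2/7 + 12*x/5 + 102/35.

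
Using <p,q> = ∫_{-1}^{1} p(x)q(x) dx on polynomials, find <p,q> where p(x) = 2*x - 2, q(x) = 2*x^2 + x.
<p,q> = -4/3

Expand the product: p(x)·q(x) = 4*x^3 - 2*x^2 - 2*x.
∫_{-1}^{1} of each monomial x^k gives [2/(k+1) if k even, 0 if k odd]. Integrating term-by-term (or equivalently evaluating the antiderivative F(x) = x^4 - 2*x^3/3 - x^2 at the endpoints):
  F(1) − F(−1) = -2/3 − (2/3) = -4/3.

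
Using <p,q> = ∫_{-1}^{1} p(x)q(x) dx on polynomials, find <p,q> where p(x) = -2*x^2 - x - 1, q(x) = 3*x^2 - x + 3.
<p,q> = -206/15

Expand the product: p(x)·q(x) = -6*x^4 - x^3 - 8*x^2 - 2*x - 3.
∫_{-1}^{1} of each monomial x^k gives [2/(k+1) if k even, 0 if k odd]. Integrating term-by-term (or equivalently evaluating the antiderivative F(x) = -6*x^5/5 - x^4/4 - 8*x^3/3 - x^2 - 3*x at the endpoints):
  F(1) − F(−1) = -487/60 − (337/60) = -206/15.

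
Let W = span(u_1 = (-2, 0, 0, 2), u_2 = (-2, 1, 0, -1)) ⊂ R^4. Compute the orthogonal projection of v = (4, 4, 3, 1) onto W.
proj_W(v) = (27/11, -7/11, 0, -6/11)

Set up U = [u_1 | ... | u_2] ∈ R^(4×2). The projector onto W = col(U) is P = U (U^T U)^(-1) U^T.
Compute U^T U =
  [8, 2]
  [2, 6],
and U^T v = (-6, -5).
Solve U^T U · c = U^T v for the coefficients: c = (-13/22, -7/11). The projection is proj_W(v) = U c.
Check: (v - proj_W(v)) · u_1 = 0  (should be 0).
Check: (v - proj_W(v)) · u_2 = 0  (should be 0).
Result: proj_W(v) = (27/11, -7/11, 0, -6/11).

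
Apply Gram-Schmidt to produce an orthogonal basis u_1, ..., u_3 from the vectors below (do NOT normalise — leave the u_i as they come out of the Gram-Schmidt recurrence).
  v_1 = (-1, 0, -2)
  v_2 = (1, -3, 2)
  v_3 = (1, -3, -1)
Orthogonal basis:
  u_1 = (-1, 0, -2)
  u_2 = (0, -3, 0)
  u_3 = (6/5, 0, -3/5)

Apply the Gram-Schmidt recurrence
  u_1 = v_1
  u_i = v_i − Σ_{j<i} ((v_i · u_j) / (u_j · u_j)) · u_j.

Step by step this gives:
  u_1 = (-1, 0, -2)
  u_2 = (0, -3, 0)
  u_3 = (6/5, 0, -3/5)

Orthogonality check:
  u_2 · u_1 = 0 (should be 0)
  u_3 · u_1 = 0 (should be 0)
  u_3 · u_2 = 0 (should be 0)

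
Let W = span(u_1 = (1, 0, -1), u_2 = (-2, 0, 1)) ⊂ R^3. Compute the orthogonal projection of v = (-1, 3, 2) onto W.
proj_W(v) = (-1, 0, 2)

Set up U = [u_1 | ... | u_2] ∈ R^(3×2). The projector onto W = col(U) is P = U (U^T U)^(-1) U^T.
Compute U^T U =
  [2, -3]
  [-3, 5],
and U^T v = (-3, 4).
Solve U^T U · c = U^T v for the coefficients: c = (-3, -1). The projection is proj_W(v) = U c.
Check: (v - proj_W(v)) · u_1 = 0  (should be 0).
Check: (v - proj_W(v)) · u_2 = 0  (should be 0).
Result: proj_W(v) = (-1, 0, 2).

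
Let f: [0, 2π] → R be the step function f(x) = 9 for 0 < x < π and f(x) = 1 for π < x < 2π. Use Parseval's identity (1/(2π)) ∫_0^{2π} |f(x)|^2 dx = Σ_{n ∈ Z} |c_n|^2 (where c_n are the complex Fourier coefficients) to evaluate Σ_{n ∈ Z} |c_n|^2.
Σ |c_n|^2 = 41

Parseval equates the L^2 energy of f (normalised by 1/(2π)) with the ℓ^2 sum of its Fourier coefficients: (1/(2π)) ∫_0^{2π} |f|^2 = Σ |c_n|^2.
Compute the left side: (1/(2π)) [∫_0^π 9^2 dx + ∫_π^{2π} 1^2 dx] = (1/(2π)) · (81π + 1π) = (81 + 1)/2 = 41.
So Σ_{n ∈ Z} |c_n|^2 = 41.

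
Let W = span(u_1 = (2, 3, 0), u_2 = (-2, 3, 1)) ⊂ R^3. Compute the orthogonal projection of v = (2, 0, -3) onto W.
proj_W(v) = (404/157, -60/157, -111/157)

Set up U = [u_1 | ... | u_2] ∈ R^(3×2). The projector onto W = col(U) is P = U (U^T U)^(-1) U^T.
Compute U^T U =
  [13, 5]
  [5, 14],
and U^T v = (4, -7).
Solve U^T U · c = U^T v for the coefficients: c = (91/157, -111/157). The projection is proj_W(v) = U c.
Check: (v - proj_W(v)) · u_1 = 0  (should be 0).
Check: (v - proj_W(v)) · u_2 = 0  (should be 0).
Result: proj_W(v) = (404/157, -60/157, -111/157).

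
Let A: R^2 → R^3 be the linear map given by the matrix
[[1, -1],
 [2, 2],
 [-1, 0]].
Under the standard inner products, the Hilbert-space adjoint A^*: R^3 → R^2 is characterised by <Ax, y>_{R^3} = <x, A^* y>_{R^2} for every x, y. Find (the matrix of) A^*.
A^* = A^T =
[[1, 2, -1],
 [-1, 2, 0]]

For real matrices with standard dot products, the defining identity <Ax, y> = <x, A^* y> gives (Ax)^T y = x^T (A^*) y, i.e. x^T A^T y = x^T (A^*) y. Since this holds for all x, y, we must have A^* = A^T. Therefore
A^* =
[[1, 2, -1],
 [-1, 2, 0]].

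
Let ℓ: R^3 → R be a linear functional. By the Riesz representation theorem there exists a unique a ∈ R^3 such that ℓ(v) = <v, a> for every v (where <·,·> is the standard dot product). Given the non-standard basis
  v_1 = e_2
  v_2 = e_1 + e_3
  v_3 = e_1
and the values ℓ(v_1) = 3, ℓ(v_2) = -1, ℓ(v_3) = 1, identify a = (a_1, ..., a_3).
a = (1, 3, -2)

Write a = (a_1, ..., a_3) in the standard basis. For each basis vector v_i, ℓ(v_i) = <v_i, a> is a linear equation in the a_j's. Collect the n equations into a matrix system V a = ℓ, where row i of V is v_i (expressed in the standard basis). Since V is invertible (lower-triangular with 1s on the diagonal, up to permutation), solve by back-substitution:
  V =
[[0, 1, 0],
 [1, 0, 1],
 [1, 0, 0]]
  V a = (3, -1, 1)
Solving gives a = (1, 3, -2).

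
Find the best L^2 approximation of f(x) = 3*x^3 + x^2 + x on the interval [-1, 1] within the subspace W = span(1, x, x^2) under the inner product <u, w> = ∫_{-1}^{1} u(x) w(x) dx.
g(x) = x^2 + 14*x/5

The best approximation g ∈ W is the orthogonal projection of f onto W. Writing g = a_0 + a_1 x + a_2 x^2, the coefficients solve the normal equations G · a = b where
  G_{ij} = <φ_i, φ_j> and b_i = <f, φ_i>, with φ_0 = 1, φ_1 = x, φ_2 = x^2.
G =
  [2, 0, 2/3]
  [0, 2/3, 0]
  [2/3, 0, 2/5],
b = (2/3, 28/15, 2/5).
Solving gives a_0 = 0, a_1 = 14/5, a_2 = 1, so
  g(x) = x^2 + 14*x/5.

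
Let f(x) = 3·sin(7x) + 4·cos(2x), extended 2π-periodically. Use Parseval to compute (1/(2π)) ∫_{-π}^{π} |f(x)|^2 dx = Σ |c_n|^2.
Σ |c_n|^2 = 25/2

Expand |f|^2 and use orthogonality of {sin(nx), cos(mx)} on [-π, π]:
  ∫_{-π}^{π} sin(nx)^2 dx = π, ∫ cos(mx)^2 dx = π, and cross terms integrate to 0.
So ∫_{-π}^{π} f(x)^2 dx = 3^2 · π + 4^2 · π = (9 + 16)π.
Divide by 2π: (9 + 16)/2 = 25/2.
By Parseval, this equals Σ |c_n|^2.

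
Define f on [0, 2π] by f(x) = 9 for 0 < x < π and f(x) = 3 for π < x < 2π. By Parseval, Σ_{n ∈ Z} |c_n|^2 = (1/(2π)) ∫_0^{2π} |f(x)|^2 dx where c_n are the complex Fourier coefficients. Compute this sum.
Σ |c_n|^2 = 45

Parseval equates the L^2 energy of f (normalised by 1/(2π)) with the ℓ^2 sum of its Fourier coefficients: (1/(2π)) ∫_0^{2π} |f|^2 = Σ |c_n|^2.
Compute the left side: (1/(2π)) [∫_0^π 9^2 dx + ∫_π^{2π} 3^2 dx] = (1/(2π)) · (81π + 9π) = (81 + 9)/2 = 45.
So Σ_{n ∈ Z} |c_n|^2 = 45.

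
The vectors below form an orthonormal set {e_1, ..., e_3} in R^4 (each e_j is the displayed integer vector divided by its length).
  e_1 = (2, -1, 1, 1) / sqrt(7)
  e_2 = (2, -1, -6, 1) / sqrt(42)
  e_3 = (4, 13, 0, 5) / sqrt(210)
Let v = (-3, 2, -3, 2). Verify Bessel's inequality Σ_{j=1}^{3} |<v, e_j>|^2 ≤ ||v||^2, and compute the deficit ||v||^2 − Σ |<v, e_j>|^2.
Σ |<v, e_j>|^2 = 621/35; ||v||^2 = 26; deficit = 289/35

Write each e_j = u_j / sqrt(<u_j, u_j>) where u_j is the displayed integer vector. Then <v, e_j> = <v, u_j> / sqrt(<u_j, u_j>), so |<v, e_j>|^2 = <v, u_j>^2 / <u_j, u_j>.
Coefficients: <v, e_1> = -9/sqrt(7), <v, e_2> = 12/sqrt(42), <v, e_3> = 24/sqrt(210).
Square and sum: Σ |<v, e_j>|^2 = 621/35.
Compute ||v||^2 = v·v = 26.
Deficit = 26 − 621/35 = 289/35 ≥ 0, confirming Bessel's inequality. (The deficit equals ||v − Σ <v,e_j> e_j||^2, the squared distance from v to span{e_j}.)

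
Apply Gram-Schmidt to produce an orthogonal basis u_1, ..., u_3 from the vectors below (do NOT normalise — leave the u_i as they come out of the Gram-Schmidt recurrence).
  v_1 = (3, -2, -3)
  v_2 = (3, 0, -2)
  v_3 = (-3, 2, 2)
Orthogonal basis:
  u_1 = (3, -2, -3)
  u_2 = (21/22, 15/11, 1/22)
  u_3 = (-24/61, 18/61, -36/61)

Apply the Gram-Schmidt recurrence
  u_1 = v_1
  u_i = v_i − Σ_{j<i} ((v_i · u_j) / (u_j · u_j)) · u_j.

Step by step this gives:
  u_1 = (3, -2, -3)
  u_2 = (21/22, 15/11, 1/22)
  u_3 = (-24/61, 18/61, -36/61)

Orthogonality check:
  u_2 · u_1 = 0 (should be 0)
  u_3 · u_1 = 0 (should be 0)
  u_3 · u_2 = 0 (should be 0)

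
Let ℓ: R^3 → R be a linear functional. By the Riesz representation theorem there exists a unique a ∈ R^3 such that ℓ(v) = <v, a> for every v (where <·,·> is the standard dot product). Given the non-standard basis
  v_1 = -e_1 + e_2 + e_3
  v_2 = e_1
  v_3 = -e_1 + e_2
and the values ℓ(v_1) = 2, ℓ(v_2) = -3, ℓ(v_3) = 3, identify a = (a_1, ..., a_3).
a = (-3, 0, -1)

Write a = (a_1, ..., a_3) in the standard basis. For each basis vector v_i, ℓ(v_i) = <v_i, a> is a linear equation in the a_j's. Collect the n equations into a matrix system V a = ℓ, where row i of V is v_i (expressed in the standard basis). Since V is invertible (lower-triangular with 1s on the diagonal, up to permutation), solve by back-substitution:
  V =
[[-1, 1, 1],
 [1, 0, 0],
 [-1, 1, 0]]
  V a = (2, -3, 3)
Solving gives a = (-3, 0, -1).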